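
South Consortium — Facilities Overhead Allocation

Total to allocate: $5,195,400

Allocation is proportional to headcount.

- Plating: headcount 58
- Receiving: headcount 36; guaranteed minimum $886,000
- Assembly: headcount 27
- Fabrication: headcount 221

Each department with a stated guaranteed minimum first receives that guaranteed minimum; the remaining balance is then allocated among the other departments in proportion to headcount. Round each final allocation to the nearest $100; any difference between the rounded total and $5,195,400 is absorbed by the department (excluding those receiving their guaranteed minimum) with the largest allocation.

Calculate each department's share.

Minimums first: Receiving $886,000. Balance $4,309,400.
Balance split over remaining headcount 306: Plating 816,814.38 → $816,800; Assembly 380,241.18 → $380,200; Fabrication 3,112,344.44 → $3,112,300.
Rounding difference +$100 applied to Fabrication → $3,112,400.

Plating: $816,800 | Receiving: $886,000 | Assembly: $380,200 | Fabrication: $3,112,400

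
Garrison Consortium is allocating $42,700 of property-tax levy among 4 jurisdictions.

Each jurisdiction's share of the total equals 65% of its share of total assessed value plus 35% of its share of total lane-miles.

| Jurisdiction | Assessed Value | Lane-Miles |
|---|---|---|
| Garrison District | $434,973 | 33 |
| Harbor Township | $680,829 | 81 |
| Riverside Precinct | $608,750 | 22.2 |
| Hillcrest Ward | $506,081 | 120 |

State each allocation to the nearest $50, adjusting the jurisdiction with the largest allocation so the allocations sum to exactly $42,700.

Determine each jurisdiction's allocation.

Garrison District: $7,350 | Harbor Township: $13,200 | Riverside Precinct: $8,850 | Hillcrest Ward: $13,300

Totals — assessed value 2,230,633, lane-miles 256.2.
Blended shares (65% assessed value + 35% lane-miles): Garrison District 0.1718; Harbor Township 0.3090; Riverside Precinct 0.2077; Hillcrest Ward 0.3114.
Unrounded shares: Garrison District 7,337.22; Harbor Township 13,196.32; Riverside Precinct 8,869.47; Hillcrest Ward 13,296.99.
After rounding ($50): Garrison District $7,350; Harbor Township $13,200; Riverside Precinct $8,850; Hillcrest Ward $13,300. Sum = $42,700.
No rounding difference to absorb.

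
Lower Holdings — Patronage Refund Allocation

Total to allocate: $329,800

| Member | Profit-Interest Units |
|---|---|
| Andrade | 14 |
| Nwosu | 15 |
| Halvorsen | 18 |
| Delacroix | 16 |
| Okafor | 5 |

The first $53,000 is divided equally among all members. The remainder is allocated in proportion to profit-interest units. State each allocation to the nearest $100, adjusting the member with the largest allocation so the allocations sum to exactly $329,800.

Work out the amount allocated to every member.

Equal tier: $53,000 ÷ 5 = $10,600 apiece.
Remainder $276,800 by profit-interest units (total 68): Andrade 56,988.24 → $57,000; Nwosu 61,058.82 → $61,100; Halvorsen 73,270.59 → $73,300; Delacroix 65,129.41 → $65,100; Okafor 20,352.94 → $20,400.
Rounding difference −$100 on remainder applied to Halvorsen.
Totals: Andrade $10,600 + $57,000 = $67,600; Nwosu $10,600 + $61,100 = $71,700; Halvorsen $10,600 + $73,200 = $83,800; Delacroix $10,600 + $65,100 = $75,700; Okafor $10,600 + $20,400 = $31,000.

Andrade: $67,600 | Nwosu: $71,700 | Halvorsen: $83,800 | Delacroix: $75,700 | Okafor: $31,000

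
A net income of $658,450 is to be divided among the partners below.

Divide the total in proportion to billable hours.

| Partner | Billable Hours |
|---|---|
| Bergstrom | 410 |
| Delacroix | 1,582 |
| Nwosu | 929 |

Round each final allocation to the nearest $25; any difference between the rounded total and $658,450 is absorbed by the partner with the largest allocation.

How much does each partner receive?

Sum of billable hours: 2,921.
Unrounded shares: Bergstrom 410/2,921 × $658,450 = 92,421.94; Delacroix 1,582/2,921 × $658,450 = 356,613.45; Nwosu 929/2,921 × $658,450 = 209,414.60.
After rounding ($25): Bergstrom $92,425; Delacroix $356,625; Nwosu $209,425. Sum = $658,475.
Difference $658,450 − $658,475 = −$25 applied to largest allocation (Delacroix): Delacroix becomes $356,600.

Bergstrom: $92,425 | Delacroix: $356,600 | Nwosu: $209,425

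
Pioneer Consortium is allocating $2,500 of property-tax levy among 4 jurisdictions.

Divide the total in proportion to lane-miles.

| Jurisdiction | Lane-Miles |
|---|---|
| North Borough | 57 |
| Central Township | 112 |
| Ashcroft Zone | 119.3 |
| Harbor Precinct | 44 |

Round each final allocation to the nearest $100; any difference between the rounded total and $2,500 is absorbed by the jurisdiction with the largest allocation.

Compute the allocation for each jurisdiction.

Combined lane-miles = 332.3.
Unrounded shares: North Borough 57/332.3 × $2,500 = 428.83; Central Township 112/332.3 × $2,500 = 842.61; Ashcroft Zone 119.3/332.3 × $2,500 = 897.53; Harbor Precinct 44/332.3 × $2,500 = 331.03.
After rounding ($100): North Borough $400; Central Township $800; Ashcroft Zone $900; Harbor Precinct $300. Sum = $2,400.
Difference $2,500 − $2,400 = +$100 applied to largest allocation (Ashcroft Zone): Ashcroft Zone becomes $1,000.

North Borough: $400 | Central Township: $800 | Ashcroft Zone: $1,000 | Harbor Precinct: $300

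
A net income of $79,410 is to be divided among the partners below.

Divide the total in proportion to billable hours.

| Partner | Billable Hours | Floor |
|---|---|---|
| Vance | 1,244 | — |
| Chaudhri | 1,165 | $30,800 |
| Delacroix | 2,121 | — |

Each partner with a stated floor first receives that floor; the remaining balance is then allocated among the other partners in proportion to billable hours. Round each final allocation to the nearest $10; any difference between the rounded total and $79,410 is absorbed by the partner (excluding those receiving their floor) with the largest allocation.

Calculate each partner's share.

Minimums first: Chaudhri $30,800. Residual $48,610.
Residual split over remaining billable hours 3,365: Vance 17,970.53 → $17,970; Delacroix 30,639.47 → $30,640.

Vance: $17,970 | Chaudhri: $30,800 | Delacroix: $30,640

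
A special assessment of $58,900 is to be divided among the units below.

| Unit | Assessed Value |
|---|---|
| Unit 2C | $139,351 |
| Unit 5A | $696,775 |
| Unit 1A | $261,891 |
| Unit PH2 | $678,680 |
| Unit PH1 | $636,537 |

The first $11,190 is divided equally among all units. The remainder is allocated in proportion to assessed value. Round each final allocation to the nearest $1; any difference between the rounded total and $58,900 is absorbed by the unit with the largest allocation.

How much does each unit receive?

Equal tier: $11,190 ÷ 5 = $2,238 apiece.
Remainder $47,710 by assessed value (total 2,413,234): Unit 2C 2,754.99 → $2,755; Unit 5A 13,775.35 → $13,775; Unit 1A 5,177.62 → $5,178; Unit PH2 13,417.61 → $13,418; Unit PH1 12,584.43 → $12,584.
Totals: Unit 2C $2,238 + $2,755 = $4,993; Unit 5A $2,238 + $13,775 = $16,013; Unit 1A $2,238 + $5,178 = $7,416; Unit PH2 $2,238 + $13,418 = $15,656; Unit PH1 $2,238 + $12,584 = $14,822.

Unit 2C: $4,993; Unit 5A: $16,013; Unit 1A: $7,416; Unit PH2: $15,656; Unit PH1: $14,822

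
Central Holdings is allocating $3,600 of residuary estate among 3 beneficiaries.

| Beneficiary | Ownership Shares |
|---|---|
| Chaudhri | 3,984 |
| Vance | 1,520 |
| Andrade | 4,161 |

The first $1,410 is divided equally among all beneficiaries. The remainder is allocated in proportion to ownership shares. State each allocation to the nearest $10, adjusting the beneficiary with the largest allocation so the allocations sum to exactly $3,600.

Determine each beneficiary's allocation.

Chaudhri: $1,370 · Vance: $810 · Andrade: $1,420

$1,410 shared equally gives $470 per beneficiary.
Remainder $2,190 by ownership shares (total 9,665): Chaudhri 902.74 → $900; Vance 344.42 → $340; Andrade 942.84 → $940.
Rounding difference +$10 on remainder applied to Andrade.
Totals: Chaudhri $470 + $900 = $1,370; Vance $470 + $340 = $810; Andrade $470 + $950 = $1,420.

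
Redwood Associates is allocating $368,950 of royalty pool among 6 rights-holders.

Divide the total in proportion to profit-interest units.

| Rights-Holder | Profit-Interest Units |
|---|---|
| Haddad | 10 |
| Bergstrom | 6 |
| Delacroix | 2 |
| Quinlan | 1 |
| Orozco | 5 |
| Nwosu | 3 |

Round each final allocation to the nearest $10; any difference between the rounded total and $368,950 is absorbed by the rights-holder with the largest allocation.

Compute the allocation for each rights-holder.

Haddad: $136,660 · Bergstrom: $81,990 · Delacroix: $27,330 · Quinlan: $13,660 · Orozco: $68,320 · Nwosu: $40,990

Combined profit-interest units = 27.
Unrounded shares: Haddad 10/27 × $368,950 = 136,648.15; Bergstrom 6/27 × $368,950 = 81,988.89; Delacroix 2/27 × $368,950 = 27,329.63; Quinlan 1/27 × $368,950 = 13,664.81; Orozco 5/27 × $368,950 = 68,324.07; Nwosu 3/27 × $368,950 = 40,994.44.
At nearest $10: Haddad $136,650; Bergstrom $81,990; Delacroix $27,330; Quinlan $13,660; Orozco $68,320; Nwosu $40,990. Sum = $368,940.
Difference $368,950 − $368,940 = +$10 applied to largest allocation (Haddad): Haddad becomes $136,660.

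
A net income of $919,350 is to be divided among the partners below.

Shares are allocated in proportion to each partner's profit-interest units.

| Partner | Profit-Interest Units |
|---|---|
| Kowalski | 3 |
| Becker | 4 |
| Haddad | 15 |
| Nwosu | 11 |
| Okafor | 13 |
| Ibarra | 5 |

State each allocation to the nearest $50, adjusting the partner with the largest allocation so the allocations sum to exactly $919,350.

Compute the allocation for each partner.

Kowalski: $54,100 | Becker: $72,100 | Haddad: $270,350 | Nwosu: $198,300 | Okafor: $234,350 | Ibarra: $90,150

Profit-interest units total: 51.
Unrounded shares: Kowalski 3/51 × $919,350 = 54,079.41; Becker 4/51 × $919,350 = 72,105.88; Haddad 15/51 × $919,350 = 270,397.06; Nwosu 11/51 × $919,350 = 198,291.18; Okafor 13/51 × $919,350 = 234,344.12; Ibarra 5/51 × $919,350 = 90,132.35.
At nearest $50: Kowalski $54,100; Becker $72,100; Haddad $270,400; Nwosu $198,300; Okafor $234,350; Ibarra $90,150. Sum = $919,400.
Difference $919,350 − $919,400 = −$50 applied to largest allocation (Haddad): Haddad becomes $270,350.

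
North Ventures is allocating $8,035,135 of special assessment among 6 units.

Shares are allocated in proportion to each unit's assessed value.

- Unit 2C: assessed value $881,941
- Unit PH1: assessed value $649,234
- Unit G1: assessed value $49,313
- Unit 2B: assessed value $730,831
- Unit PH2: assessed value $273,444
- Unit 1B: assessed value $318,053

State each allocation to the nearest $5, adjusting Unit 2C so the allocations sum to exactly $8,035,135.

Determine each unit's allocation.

Unit 2C: $2,441,260 · Unit PH1: $1,797,110 · Unit G1: $136,500 · Unit 2B: $2,022,975 · Unit PH2: $756,905 · Unit 1B: $880,385

Total assessed value = 2,902,816.
Proportional shares: Unit 2C 881,941/2,902,816 × $8,035,135 = 2,441,255.32; Unit PH1 649,234/2,902,816 × $8,035,135 = 1,797,111.09; Unit G1 49,313/2,902,816 × $8,035,135 = 136,500.77; Unit 2B 730,831/2,902,816 × $8,035,135 = 2,022,975.53; Unit PH2 273,444/2,902,816 × $8,035,135 = 756,906.21; Unit 1B 318,053/2,902,816 × $8,035,135 = 880,386.08.
After rounding ($5): Unit 2C $2,441,255; Unit PH1 $1,797,110; Unit G1 $136,500; Unit 2B $2,022,975; Unit PH2 $756,905; Unit 1B $880,385. Sum = $8,035,130.
Difference $8,035,135 − $8,035,130 = +$5 applied to Unit 2C: Unit 2C becomes $2,441,260.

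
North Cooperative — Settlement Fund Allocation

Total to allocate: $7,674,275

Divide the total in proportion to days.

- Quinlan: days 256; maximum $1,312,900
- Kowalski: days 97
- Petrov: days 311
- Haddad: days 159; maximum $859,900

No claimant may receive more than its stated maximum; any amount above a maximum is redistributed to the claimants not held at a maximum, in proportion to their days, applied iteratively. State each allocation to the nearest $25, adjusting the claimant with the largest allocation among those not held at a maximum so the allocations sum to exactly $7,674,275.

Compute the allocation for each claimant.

Days total: 823.
Proportional shares (ignoring caps): Quinlan 2,387,137.79; Kowalski 904,501.43; Petrov 2,899,999.42; Haddad 1,482,636.36.
Cap binds for Quinlan ($1,312,900), Haddad ($859,900); balance $5,501,475 reallocated over remaining days 408.
Remaining shares: Kowalski 1,307,948.71 → $1,307,950; Petrov 4,193,526.29 → $4,193,525.

Quinlan: $1,312,900 | Kowalski: $1,307,950 | Petrov: $4,193,525 | Haddad: $859,900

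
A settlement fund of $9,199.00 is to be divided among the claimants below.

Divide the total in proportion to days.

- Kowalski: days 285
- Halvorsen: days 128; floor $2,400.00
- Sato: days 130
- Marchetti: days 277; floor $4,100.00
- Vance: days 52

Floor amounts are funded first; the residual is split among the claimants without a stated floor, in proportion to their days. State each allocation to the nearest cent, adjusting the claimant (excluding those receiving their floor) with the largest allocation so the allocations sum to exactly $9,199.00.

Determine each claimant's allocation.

Minimums first: Halvorsen $2,400.00; Marchetti $4,100.00. Residual $2,699.00.
Residual split over remaining days 467: Kowalski 1,647.1413 → $1,647.14; Sato 751.3276 → $751.33; Vance 300.5310 → $300.53.

Kowalski: $1,647.14; Halvorsen: $2,400.00; Sato: $751.33; Marchetti: $4,100.00; Vance: $300.53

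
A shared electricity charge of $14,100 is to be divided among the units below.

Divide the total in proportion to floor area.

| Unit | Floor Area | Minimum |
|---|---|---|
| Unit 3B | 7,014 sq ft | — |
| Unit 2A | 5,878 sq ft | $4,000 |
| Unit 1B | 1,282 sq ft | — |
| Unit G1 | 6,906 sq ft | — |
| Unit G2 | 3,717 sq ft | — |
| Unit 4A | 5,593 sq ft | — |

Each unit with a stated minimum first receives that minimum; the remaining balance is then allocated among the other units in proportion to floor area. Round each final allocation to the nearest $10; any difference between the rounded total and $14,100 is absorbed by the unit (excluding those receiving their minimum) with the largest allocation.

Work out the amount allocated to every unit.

Guaranteed amounts: Unit 2A $4,000. Remaining pool $10,100.
Remaining pool split over remaining floor area 24,512: Unit 3B 2,890.07 → $2,890; Unit 1B 528.24 → $530; Unit G1 2,845.57 → $2,850; Unit G2 1,531.56 → $1,530; Unit 4A 2,304.56 → $2,300.

Unit 3B: $2,890 · Unit 2A: $4,000 · Unit 1B: $530 · Unit G1: $2,850 · Unit G2: $1,530 · Unit 4A: $2,300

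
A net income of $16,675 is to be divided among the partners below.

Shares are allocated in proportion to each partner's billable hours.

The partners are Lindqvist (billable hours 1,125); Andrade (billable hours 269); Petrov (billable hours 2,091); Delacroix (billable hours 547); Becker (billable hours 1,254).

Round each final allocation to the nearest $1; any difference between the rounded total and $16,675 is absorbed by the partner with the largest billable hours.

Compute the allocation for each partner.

Lindqvist: $3,549 · Andrade: $849 · Petrov: $6,595 · Delacroix: $1,726 · Becker: $3,956

Billable hours total: 1,125 + 269 + 2,091 + 547 + 1,254 = 5,286.
Unrounded shares: Lindqvist 3,548.88; Andrade 848.58; Petrov 6,596.18; Delacroix 1,725.54; Becker 3,955.82.
Rounded to nearest $1: Lindqvist $3,549; Andrade $849; Petrov $6,596; Delacroix $1,726; Becker $3,956. Sum = $16,676.
Difference $16,675 − $16,676 = −$1 applied to largest billable hours (Petrov): Petrov becomes $6,595.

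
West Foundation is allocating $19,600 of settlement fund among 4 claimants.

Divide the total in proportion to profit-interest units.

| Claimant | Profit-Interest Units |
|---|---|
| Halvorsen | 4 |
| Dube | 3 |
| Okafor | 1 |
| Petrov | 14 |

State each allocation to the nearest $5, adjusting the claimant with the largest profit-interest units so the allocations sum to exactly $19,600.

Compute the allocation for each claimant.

Halvorsen: $3,565 · Dube: $2,675 · Okafor: $890 · Petrov: $12,470

Combined profit-interest units = 22.
Pro-rata amounts: Halvorsen 4/22 × $19,600 = 3,563.64; Dube 3/22 × $19,600 = 2,672.73; Okafor 1/22 × $19,600 = 890.91; Petrov 14/22 × $19,600 = 12,472.73.
After rounding ($5): Halvorsen $3,565; Dube $2,675; Okafor $890; Petrov $12,475. Sum = $19,605.
Difference $19,600 − $19,605 = −$5 applied to largest profit-interest units (Petrov): Petrov becomes $12,470.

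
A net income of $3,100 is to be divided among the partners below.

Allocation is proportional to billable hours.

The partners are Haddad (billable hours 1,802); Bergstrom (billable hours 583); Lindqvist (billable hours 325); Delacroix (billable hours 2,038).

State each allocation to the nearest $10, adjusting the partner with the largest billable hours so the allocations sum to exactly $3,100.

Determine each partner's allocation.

Haddad: $1,180 · Bergstrom: $380 · Lindqvist: $210 · Delacroix: $1,330

Total billable hours = 1,802 + 583 + 325 + 2,038 = 4,748.
Pro-rata amounts: Haddad 1,176.54; Bergstrom 380.64; Lindqvist 212.19; Delacroix 1,330.62.
At nearest $10: Haddad $1,180; Bergstrom $380; Lindqvist $210; Delacroix $1,330. Sum = $3,100.
No rounding difference to absorb.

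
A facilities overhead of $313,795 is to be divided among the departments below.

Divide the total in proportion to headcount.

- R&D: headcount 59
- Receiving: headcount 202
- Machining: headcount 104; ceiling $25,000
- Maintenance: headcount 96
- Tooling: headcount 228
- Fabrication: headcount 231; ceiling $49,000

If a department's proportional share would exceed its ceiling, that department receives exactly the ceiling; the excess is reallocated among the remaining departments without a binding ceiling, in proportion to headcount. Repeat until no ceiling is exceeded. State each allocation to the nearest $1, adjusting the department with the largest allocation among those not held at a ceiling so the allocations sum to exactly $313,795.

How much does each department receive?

R&D: $24,184; Receiving: $82,801; Machining: $25,000; Maintenance: $39,351; Tooling: $93,459; Fabrication: $49,000

Headcount total: 920.
Proportional shares (ignoring caps): R&D 20,123.81; Receiving 68,898.47; Machining 35,472.48; Maintenance 32,743.83; Tooling 77,766.59; Fabrication 78,789.83.
Cap binds for Machining ($25,000), Fabrication ($49,000); residual $239,795 reallocated over remaining headcount 585.
Redistributed shares: R&D 24,184.45 → $24,184; Receiving 82,801.01 → $82,801; Maintenance 39,350.97 → $39,351; Tooling 93,458.56 → $93,459.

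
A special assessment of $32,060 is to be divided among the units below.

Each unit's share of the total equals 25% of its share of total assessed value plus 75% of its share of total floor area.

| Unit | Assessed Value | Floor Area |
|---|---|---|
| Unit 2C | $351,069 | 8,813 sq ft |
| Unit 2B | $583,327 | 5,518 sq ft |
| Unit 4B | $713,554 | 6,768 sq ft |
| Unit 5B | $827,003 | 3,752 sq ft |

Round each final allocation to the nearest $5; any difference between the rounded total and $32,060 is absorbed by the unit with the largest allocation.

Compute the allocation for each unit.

Assessed value total 2,474,953; floor area total 24,851.
Combined weights (25% assessed value + 75% floor area): Unit 2C 0.3014; Unit 2B 0.2255; Unit 4B 0.2763; Unit 5B 0.1968.
Unrounded shares: Unit 2C 9,664.08; Unit 2B 7,228.11; Unit 4B 8,859.30; Unit 5B 6,308.51.
After rounding ($5): Unit 2C $9,665; Unit 2B $7,230; Unit 4B $8,860; Unit 5B $6,310. Sum = $32,065.
Difference $32,060 − $32,065 = −$5 applied to largest allocation (Unit 2C): Unit 2C becomes $9,660.

Unit 2C: $9,660 | Unit 2B: $7,230 | Unit 4B: $8,860 | Unit 5B: $6,310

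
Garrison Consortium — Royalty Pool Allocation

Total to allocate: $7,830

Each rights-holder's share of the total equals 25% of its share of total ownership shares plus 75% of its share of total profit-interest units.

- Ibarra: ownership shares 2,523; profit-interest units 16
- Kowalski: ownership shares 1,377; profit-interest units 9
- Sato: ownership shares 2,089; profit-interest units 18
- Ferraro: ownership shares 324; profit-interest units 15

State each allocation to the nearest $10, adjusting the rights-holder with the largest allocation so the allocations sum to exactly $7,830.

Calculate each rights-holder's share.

Ibarra: $2,400 · Kowalski: $1,340 · Sato: $2,470 · Ferraro: $1,620

Ownership shares total 6,313; profit-interest units total 58.
Blended shares (25% ownership shares + 75% profit-interest units): Ibarra 0.3068; Kowalski 0.1709; Sato 0.3155; Ferraro 0.2068.
Proportional shares: Ibarra 2,402.32; Kowalski 1,338.22; Sato 2,470.25; Ferraro 1,619.21.
After rounding ($10): Ibarra $2,400; Kowalski $1,340; Sato $2,470; Ferraro $1,620. Sum = $7,830.
Rounded total matches; no reconciliation needed.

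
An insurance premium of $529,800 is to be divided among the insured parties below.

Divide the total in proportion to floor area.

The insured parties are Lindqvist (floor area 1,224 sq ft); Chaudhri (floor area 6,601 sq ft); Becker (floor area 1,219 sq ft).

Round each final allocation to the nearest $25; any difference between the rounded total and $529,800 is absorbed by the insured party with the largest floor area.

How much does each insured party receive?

Total floor area = 1,224 + 6,601 + 1,219 = 9,044.
Pro-rata amounts: Lindqvist 71,702.26; Chaudhri 386,688.39; Becker 71,409.35.
At nearest $25: Lindqvist $71,700; Chaudhri $386,700; Becker $71,400. Sum = $529,800.
No rounding difference to absorb.

Lindqvist: $71,700 · Chaudhri: $386,700 · Becker: $71,400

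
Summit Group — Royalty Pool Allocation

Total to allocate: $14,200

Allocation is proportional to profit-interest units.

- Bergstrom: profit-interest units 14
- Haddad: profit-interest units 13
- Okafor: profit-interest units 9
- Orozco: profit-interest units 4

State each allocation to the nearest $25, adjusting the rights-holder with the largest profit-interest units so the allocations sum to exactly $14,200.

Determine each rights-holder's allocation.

Bergstrom: $4,950 | Haddad: $4,625 | Okafor: $3,200 | Orozco: $1,425

Profit-interest units total: 40.
Proportional shares: Bergstrom 14/40 × $14,200 = 4,970.00; Haddad 13/40 × $14,200 = 4,615.00; Okafor 9/40 × $14,200 = 3,195.00; Orozco 4/40 × $14,200 = 1,420.00.
After rounding ($25): Bergstrom $4,975; Haddad $4,625; Okafor $3,200; Orozco $1,425. Sum = $14,225.
Difference $14,200 − $14,225 = −$25 applied to largest profit-interest units (Bergstrom): Bergstrom becomes $4,950.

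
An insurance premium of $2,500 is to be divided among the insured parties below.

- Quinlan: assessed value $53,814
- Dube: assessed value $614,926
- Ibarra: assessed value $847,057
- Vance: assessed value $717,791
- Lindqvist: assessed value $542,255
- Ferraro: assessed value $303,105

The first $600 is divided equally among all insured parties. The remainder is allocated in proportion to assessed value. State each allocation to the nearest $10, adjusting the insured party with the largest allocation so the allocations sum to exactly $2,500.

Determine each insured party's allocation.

Equal tier: $600 ÷ 6 = $100 apiece.
Remainder $1,900 by assessed value (total 3,078,948): Quinlan 33.21 → $30; Dube 379.47 → $380; Ibarra 522.71 → $520; Vance 442.94 → $440; Lindqvist 334.62 → $330; Ferraro 187.04 → $190.
Rounding difference +$10 on remainder applied to Ibarra.
Totals: Quinlan $100 + $30 = $130; Dube $100 + $380 = $480; Ibarra $100 + $530 = $630; Vance $100 + $440 = $540; Lindqvist $100 + $330 = $430; Ferraro $100 + $190 = $290.

Quinlan: $130 · Dube: $480 · Ibarra: $630 · Vance: $540 · Lindqvist: $430 · Ferraro: $290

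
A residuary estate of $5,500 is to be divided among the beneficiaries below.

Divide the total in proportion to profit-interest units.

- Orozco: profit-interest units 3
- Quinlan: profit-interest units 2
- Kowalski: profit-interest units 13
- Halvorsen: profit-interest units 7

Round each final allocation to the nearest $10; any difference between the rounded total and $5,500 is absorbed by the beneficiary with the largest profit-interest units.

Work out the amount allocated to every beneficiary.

Combined profit-interest units = 3 + 2 + 13 + 7 = 25.
Raw shares: Orozco 660.00; Quinlan 440.00; Kowalski 2,860.00; Halvorsen 1,540.00.
After rounding ($10): Orozco $660; Quinlan $440; Kowalski $2,860; Halvorsen $1,540. Sum = $5,500.
Rounded total matches; no reconciliation needed.

Orozco: $660 · Quinlan: $440 · Kowalski: $2,860 · Halvorsen: $1,540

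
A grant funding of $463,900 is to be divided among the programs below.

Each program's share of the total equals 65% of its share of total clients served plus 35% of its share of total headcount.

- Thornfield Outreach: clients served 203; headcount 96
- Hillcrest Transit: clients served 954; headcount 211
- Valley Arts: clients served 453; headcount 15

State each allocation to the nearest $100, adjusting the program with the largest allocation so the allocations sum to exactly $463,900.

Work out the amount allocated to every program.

Clients served total 1,610; headcount total 322.
Blended shares (65% clients served + 35% headcount): Thornfield Outreach 0.1863; Hillcrest Transit 0.6145; Valley Arts 0.1992.
Pro-rata amounts: Thornfield Outreach 86,426.59; Hillcrest Transit 285,067.99; Valley Arts 92,405.42.
After rounding ($100): Thornfield Outreach $86,400; Hillcrest Transit $285,100; Valley Arts $92,400. Sum = $463,900.
Rounded total matches; no reconciliation needed.

Thornfield Outreach: $86,400 | Hillcrest Transit: $285,100 | Valley Arts: $92,400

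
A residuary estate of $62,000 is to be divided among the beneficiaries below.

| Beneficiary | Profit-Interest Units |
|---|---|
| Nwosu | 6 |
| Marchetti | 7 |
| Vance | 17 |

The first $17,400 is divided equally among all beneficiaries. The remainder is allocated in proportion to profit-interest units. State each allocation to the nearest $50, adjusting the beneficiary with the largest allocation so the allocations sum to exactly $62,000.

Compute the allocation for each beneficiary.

Equal tier: $17,400 ÷ 3 = $5,800 apiece.
Remainder $44,600 by profit-interest units (total 30): Nwosu 8,920.00 → $8,900; Marchetti 10,406.67 → $10,400; Vance 25,273.33 → $25,250.
Rounding difference +$50 on remainder applied to Vance.
Totals: Nwosu $5,800 + $8,900 = $14,700; Marchetti $5,800 + $10,400 = $16,200; Vance $5,800 + $25,300 = $31,100.

Nwosu: $14,700 · Marchetti: $16,200 · Vance: $31,100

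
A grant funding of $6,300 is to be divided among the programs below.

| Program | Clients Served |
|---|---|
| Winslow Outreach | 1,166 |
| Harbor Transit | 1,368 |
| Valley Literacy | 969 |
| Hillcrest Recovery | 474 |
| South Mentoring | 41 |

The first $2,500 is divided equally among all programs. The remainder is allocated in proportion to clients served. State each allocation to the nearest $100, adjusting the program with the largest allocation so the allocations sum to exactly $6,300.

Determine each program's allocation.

Winslow Outreach: $1,600; Harbor Transit: $1,900; Valley Literacy: $1,400; Hillcrest Recovery: $900; South Mentoring: $500

$2,500 shared equally gives $500 per program.
Remainder $3,800 by clients served (total 4,018): Winslow Outreach 1,102.74 → $1,100; Harbor Transit 1,293.78 → $1,300; Valley Literacy 916.43 → $900; Hillcrest Recovery 448.28 → $400; South Mentoring 38.78 → $0.
Rounding difference +$100 on remainder applied to Harbor Transit.
Totals: Winslow Outreach $500 + $1,100 = $1,600; Harbor Transit $500 + $1,400 = $1,900; Valley Literacy $500 + $900 = $1,400; Hillcrest Recovery $500 + $400 = $900; South Mentoring $500 + $0 = $500.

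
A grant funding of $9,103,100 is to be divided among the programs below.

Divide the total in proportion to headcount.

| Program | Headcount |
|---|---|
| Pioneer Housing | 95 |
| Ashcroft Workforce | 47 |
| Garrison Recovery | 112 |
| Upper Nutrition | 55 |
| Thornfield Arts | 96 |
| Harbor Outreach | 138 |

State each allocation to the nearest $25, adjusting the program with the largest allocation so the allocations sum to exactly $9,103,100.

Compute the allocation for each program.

Headcount total: 543.
Pro-rata amounts: Pioneer Housing 95/543 × $9,103,100 = 1,592,623.39; Ashcroft Workforce 47/543 × $9,103,100 = 787,929.47; Garrison Recovery 112/543 × $9,103,100 = 1,877,619.15; Upper Nutrition 55/543 × $9,103,100 = 922,045.12; Thornfield Arts 96/543 × $9,103,100 = 1,609,387.85; Harbor Outreach 138/543 × $9,103,100 = 2,313,495.03.
Rounded to nearest $25: Pioneer Housing $1,592,625; Ashcroft Workforce $787,925; Garrison Recovery $1,877,625; Upper Nutrition $922,050; Thornfield Arts $1,609,400; Harbor Outreach $2,313,500. Sum = $9,103,125.
Difference $9,103,100 − $9,103,125 = −$25 applied to largest allocation (Harbor Outreach): Harbor Outreach becomes $2,313,475.

Pioneer Housing: $1,592,625; Ashcroft Workforce: $787,925; Garrison Recovery: $1,877,625; Upper Nutrition: $922,050; Thornfield Arts: $1,609,400; Harbor Outreach: $2,313,475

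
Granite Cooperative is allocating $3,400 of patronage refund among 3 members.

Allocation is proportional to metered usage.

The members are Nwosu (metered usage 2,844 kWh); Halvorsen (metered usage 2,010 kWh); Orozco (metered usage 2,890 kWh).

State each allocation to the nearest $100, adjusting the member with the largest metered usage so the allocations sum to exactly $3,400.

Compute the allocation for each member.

Nwosu: $1,200 | Halvorsen: $900 | Orozco: $1,300

Sum of metered usage: 2,844 + 2,010 + 2,890 = 7,744.
Raw shares: Nwosu 1,248.66; Halvorsen 882.49; Orozco 1,268.85.
At nearest $100: Nwosu $1,200; Halvorsen $900; Orozco $1,300. Sum = $3,400.
No rounding difference to absorb.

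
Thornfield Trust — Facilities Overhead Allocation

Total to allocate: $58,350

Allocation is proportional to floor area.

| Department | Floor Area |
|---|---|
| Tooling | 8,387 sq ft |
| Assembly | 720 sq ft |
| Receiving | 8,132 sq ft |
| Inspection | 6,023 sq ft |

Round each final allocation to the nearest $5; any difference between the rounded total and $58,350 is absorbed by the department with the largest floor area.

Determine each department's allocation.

Tooling: $21,035; Assembly: $1,805; Receiving: $20,400; Inspection: $15,110

Sum of floor area: 23,262.
Unrounded shares: Tooling 8,387/23,262 × $58,350 = 21,037.81; Assembly 720/23,262 × $58,350 = 1,806.04; Receiving 8,132/23,262 × $58,350 = 20,398.17; Inspection 6,023/23,262 × $58,350 = 15,107.99.
Rounded to nearest $5: Tooling $21,040; Assembly $1,805; Receiving $20,400; Inspection $15,110. Sum = $58,355.
Difference $58,350 − $58,355 = −$5 applied to largest floor area (Tooling): Tooling becomes $21,035.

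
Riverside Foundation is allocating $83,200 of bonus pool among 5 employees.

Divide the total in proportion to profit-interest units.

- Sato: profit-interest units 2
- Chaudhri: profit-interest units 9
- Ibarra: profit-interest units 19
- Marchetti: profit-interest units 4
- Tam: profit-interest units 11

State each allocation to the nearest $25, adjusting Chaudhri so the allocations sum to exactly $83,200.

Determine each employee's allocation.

Sato: $3,700; Chaudhri: $16,625; Ibarra: $35,125; Marchetti: $7,400; Tam: $20,350

Sum of profit-interest units: 45.
Unrounded shares: Sato 2/45 × $83,200 = 3,697.78; Chaudhri 9/45 × $83,200 = 16,640.00; Ibarra 19/45 × $83,200 = 35,128.89; Marchetti 4/45 × $83,200 = 7,395.56; Tam 11/45 × $83,200 = 20,337.78.
Rounded to nearest $25: Sato $3,700; Chaudhri $16,650; Ibarra $35,125; Marchetti $7,400; Tam $20,350. Sum = $83,225.
Difference $83,200 − $83,225 = −$25 applied to Chaudhri: Chaudhri becomes $16,625.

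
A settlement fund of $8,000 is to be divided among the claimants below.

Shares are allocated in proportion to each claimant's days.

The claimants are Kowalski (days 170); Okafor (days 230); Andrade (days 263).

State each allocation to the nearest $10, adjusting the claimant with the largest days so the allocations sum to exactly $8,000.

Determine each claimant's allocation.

Days total: 170 + 230 + 263 = 663.
Pro-rata amounts: Kowalski 2,051.28; Okafor 2,775.26; Andrade 3,173.45.
Rounded to nearest $10: Kowalski $2,050; Okafor $2,780; Andrade $3,170. Sum = $8,000.
No rounding difference to absorb.

Kowalski: $2,050 · Okafor: $2,780 · Andrade: $3,170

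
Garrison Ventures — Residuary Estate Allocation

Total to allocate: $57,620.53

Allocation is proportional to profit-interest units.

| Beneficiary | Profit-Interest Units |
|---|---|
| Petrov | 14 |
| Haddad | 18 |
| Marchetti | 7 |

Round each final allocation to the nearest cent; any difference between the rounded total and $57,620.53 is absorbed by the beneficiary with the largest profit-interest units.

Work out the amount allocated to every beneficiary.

Sum of profit-interest units: 14 + 18 + 7 = 39.
Proportional shares: Petrov 20,684.2928; Haddad 26,594.0908; Marchetti 10,342.1464.
After rounding (cent): Petrov $20,684.29; Haddad $26,594.09; Marchetti $10,342.15. Sum = $57,620.53.
No rounding difference to absorb.

Petrov: $20,684.29; Haddad: $26,594.09; Marchetti: $10,342.15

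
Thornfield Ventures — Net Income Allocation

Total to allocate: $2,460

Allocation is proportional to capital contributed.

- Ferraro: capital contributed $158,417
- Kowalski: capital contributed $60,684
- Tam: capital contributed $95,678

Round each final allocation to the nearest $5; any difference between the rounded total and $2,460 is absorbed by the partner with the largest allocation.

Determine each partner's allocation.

Sum of capital contributed: 314,779.
Pro-rata amounts: Ferraro 158,417/314,779 × $2,460 = 1,238.03; Kowalski 60,684/314,779 × $2,460 = 474.25; Tam 95,678/314,779 × $2,460 = 747.72.
Rounded to nearest $5: Ferraro $1,240; Kowalski $475; Tam $750. Sum = $2,465.
Difference $2,460 − $2,465 = −$5 applied to largest allocation (Ferraro): Ferraro becomes $1,235.

Ferraro: $1,235 | Kowalski: $475 | Tam: $750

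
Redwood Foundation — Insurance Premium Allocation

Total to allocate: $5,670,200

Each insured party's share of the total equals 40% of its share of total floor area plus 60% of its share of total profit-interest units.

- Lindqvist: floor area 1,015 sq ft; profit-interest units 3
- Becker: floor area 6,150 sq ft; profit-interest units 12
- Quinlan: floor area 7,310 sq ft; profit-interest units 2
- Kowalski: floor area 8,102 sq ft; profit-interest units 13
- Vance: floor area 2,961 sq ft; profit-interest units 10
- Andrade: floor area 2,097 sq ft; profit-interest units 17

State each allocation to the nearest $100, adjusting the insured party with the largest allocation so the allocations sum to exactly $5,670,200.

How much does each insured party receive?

Lindqvist: $262,400; Becker: $1,221,000; Quinlan: $719,300; Kowalski: $1,440,800; Vance: $839,900; Andrade: $1,186,800

Totals — floor area 27,635, profit-interest units 57.
Combined weights (40% floor area + 60% profit-interest units): Lindqvist 0.0463; Becker 0.2153; Quinlan 0.1269; Kowalski 0.2541; Vance 0.1481; Andrade 0.2093.
Raw shares: Lindqvist 262,362.77; Becker 1,220,983.10; Quinlan 719,324.32; Kowalski 1,440,875.39; Vance 839,880.52; Andrade 1,186,773.89.
At nearest $100: Lindqvist $262,400; Becker $1,221,000; Quinlan $719,300; Kowalski $1,440,900; Vance $839,900; Andrade $1,186,800. Sum = $5,670,300.
Difference $5,670,200 − $5,670,300 = −$100 applied to largest allocation (Kowalski): Kowalski becomes $1,440,800.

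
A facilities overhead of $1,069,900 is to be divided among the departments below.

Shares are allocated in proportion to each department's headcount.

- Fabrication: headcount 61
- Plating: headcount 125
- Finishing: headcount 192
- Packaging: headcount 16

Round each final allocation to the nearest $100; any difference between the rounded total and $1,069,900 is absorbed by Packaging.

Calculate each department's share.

Fabrication: $165,600 | Plating: $339,400 | Finishing: $521,400 | Packaging: $43,500

Combined headcount = 394.
Proportional shares: Fabrication 61/394 × $1,069,900 = 165,644.42; Plating 125/394 × $1,069,900 = 339,435.28; Finishing 192/394 × $1,069,900 = 521,372.59; Packaging 16/394 × $1,069,900 = 43,447.72.
Rounded to nearest $100: Fabrication $165,600; Plating $339,400; Finishing $521,400; Packaging $43,400. Sum = $1,069,800.
Difference $1,069,900 − $1,069,800 = +$100 applied to Packaging: Packaging becomes $43,500.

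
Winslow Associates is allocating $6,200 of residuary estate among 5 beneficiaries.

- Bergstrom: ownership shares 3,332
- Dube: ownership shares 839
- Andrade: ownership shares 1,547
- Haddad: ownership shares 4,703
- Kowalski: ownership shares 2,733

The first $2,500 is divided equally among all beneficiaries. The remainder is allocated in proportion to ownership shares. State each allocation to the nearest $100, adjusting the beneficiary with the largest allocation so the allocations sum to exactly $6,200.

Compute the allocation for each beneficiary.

Bergstrom: $1,400 | Dube: $700 | Andrade: $900 | Haddad: $1,900 | Kowalski: $1,300

Equal tier: $2,500 ÷ 5 = $500 apiece.
Remainder $3,700 by ownership shares (total 13,154): Bergstrom 937.24 → $900; Dube 236.00 → $200; Andrade 435.15 → $400; Haddad 1,322.88 → $1,300; Kowalski 768.75 → $800.
Rounding difference +$100 on remainder applied to Haddad.
Totals: Bergstrom $500 + $900 = $1,400; Dube $500 + $200 = $700; Andrade $500 + $400 = $900; Haddad $500 + $1,400 = $1,900; Kowalski $500 + $800 = $1,300.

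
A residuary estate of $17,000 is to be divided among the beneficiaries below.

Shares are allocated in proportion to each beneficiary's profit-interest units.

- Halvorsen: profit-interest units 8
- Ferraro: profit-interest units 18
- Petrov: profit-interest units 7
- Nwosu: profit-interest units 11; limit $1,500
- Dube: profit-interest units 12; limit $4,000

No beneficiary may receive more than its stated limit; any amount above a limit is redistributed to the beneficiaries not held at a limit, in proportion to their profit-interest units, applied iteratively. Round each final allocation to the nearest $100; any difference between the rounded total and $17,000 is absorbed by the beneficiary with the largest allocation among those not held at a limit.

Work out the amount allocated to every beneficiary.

Combined profit-interest units = 56.
Unconstrained shares: Halvorsen 2,428.57; Ferraro 5,464.29; Petrov 2,125.00; Nwosu 3,339.29; Dube 3,642.86.
Held at cap: Nwosu ($1,500); balance $15,500 reallocated over remaining profit-interest units 45.
Held at cap: Dube ($4,000); balance $11,500 reallocated over remaining profit-interest units 33.
Remaining shares: Halvorsen 2,787.88 → $2,800; Ferraro 6,272.73 → $6,300; Petrov 2,439.39 → $2,400.

Halvorsen: $2,800; Ferraro: $6,300; Petrov: $2,400; Nwosu: $1,500; Dube: $4,000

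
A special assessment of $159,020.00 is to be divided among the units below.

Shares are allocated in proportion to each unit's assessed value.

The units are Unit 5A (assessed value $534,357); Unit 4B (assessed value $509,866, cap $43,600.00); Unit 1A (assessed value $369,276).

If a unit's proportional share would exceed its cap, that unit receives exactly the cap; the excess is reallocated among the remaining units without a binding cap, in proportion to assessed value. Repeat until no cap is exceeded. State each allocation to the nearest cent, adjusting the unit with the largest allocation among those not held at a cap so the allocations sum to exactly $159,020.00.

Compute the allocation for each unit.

Unit 5A: $68,252.80 · Unit 4B: $43,600.00 · Unit 1A: $47,167.20

Combined assessed value = 1,413,499.
Unconstrained shares: Unit 5A 60,115.6776; Unit 4B 57,360.4165; Unit 1A 41,543.9060.
Capped: Unit 4B ($43,600.00); residual $115,420.00 reallocated over remaining assessed value 903,633.
Redistributed shares: Unit 5A 68,252.8028 → $68,252.80; Unit 1A 47,167.1972 → $47,167.20.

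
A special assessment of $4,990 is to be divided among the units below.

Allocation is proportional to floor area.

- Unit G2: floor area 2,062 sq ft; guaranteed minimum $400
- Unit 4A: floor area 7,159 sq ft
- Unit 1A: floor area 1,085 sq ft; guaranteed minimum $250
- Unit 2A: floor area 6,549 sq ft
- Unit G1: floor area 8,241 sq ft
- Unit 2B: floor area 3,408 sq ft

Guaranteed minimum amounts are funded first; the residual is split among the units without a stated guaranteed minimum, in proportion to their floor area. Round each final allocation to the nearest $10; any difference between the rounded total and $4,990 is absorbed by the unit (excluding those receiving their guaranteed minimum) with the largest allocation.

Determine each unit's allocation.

Unit G2: $400 | Unit 4A: $1,230 | Unit 1A: $250 | Unit 2A: $1,120 | Unit G1: $1,410 | Unit 2B: $580

Fund the minimums — Unit G2 $400; Unit 1A $250. Balance $4,340.
Balance split over remaining floor area 25,357: Unit 4A 1,225.31 → $1,230; Unit 2A 1,120.90 → $1,120; Unit G1 1,410.50 → $1,410; Unit 2B 583.30 → $580.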